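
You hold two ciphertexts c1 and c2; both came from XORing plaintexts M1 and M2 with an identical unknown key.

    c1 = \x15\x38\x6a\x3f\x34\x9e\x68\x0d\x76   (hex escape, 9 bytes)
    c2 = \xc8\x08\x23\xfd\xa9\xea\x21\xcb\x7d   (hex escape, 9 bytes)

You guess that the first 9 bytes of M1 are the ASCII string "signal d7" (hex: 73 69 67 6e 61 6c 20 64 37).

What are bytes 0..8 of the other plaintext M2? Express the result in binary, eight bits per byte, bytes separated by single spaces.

10101110 01011001 00101110 10101100 11111100 00011000 01101001 10100010 00111100

First, c1 ⊕ c2 = (M1 ⊕ K) ⊕ (M2 ⊕ K) = M1 ⊕ M2, so the key drops out. Then M2 = (M1 ⊕ M2) ⊕ M1 over the first 9 bytes.
byte 0: (15 xor c8) xor 73 = dd xor 73 = ae
byte 1: (38 xor 08) xor 69 = 30 xor 69 = 59
byte 2: (6a xor 23) xor 67 = 49 xor 67 = 2e
byte 3: (3f xor fd) xor 6e = c2 xor 6e = ac
byte 4: (34 xor a9) xor 61 = 9d xor 61 = fc
byte 5: (9e xor ea) xor 6c = 74 xor 6c = 18
byte 6: (68 xor 21) xor 20 = 49 xor 20 = 69
byte 7: (0d xor cb) xor 64 = c6 xor 64 = a2
byte 8: (76 xor 7d) xor 37 = 0b xor 37 = 3c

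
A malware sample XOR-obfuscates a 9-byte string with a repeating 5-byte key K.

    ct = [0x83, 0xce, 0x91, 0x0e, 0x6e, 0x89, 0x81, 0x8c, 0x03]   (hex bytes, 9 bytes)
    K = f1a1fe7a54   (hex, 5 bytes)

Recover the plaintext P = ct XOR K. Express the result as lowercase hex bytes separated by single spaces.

The 5-byte key repeats, so the effective keystream is f1 a1 fe 7a 54 f1 a1 fe 7a.
byte 0: 83 ^ f1 = 72
byte 1: ce ^ a1 = 6f
byte 2: 91 ^ fe = 6f
byte 3: 0e ^ 7a = 74
byte 4: 6e ^ 54 = 3a
byte 5: 89 ^ f1 = 78
byte 6: 81 ^ a1 = 20
byte 7: 8c ^ fe = 72
byte 8: 03 ^ 7a = 79

72 6f 6f 74 3a 78 20 72 79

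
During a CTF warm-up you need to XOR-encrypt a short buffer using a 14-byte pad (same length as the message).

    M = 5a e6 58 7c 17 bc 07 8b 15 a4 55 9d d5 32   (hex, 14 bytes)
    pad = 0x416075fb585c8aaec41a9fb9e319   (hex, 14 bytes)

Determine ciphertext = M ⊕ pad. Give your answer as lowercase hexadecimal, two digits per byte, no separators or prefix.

1b862d874fe08d25d1beca24362b

XOR is its own inverse, so applying the key byte-wise gives the result directly.
01011010 xor 01000001 = 00011011
11100110 xor 01100000 = 10000110
01011000 xor 01110101 = 00101101
01111100 xor 11111011 = 10000111
00010111 xor 01011000 = 01001111
10111100 xor 01011100 = 11100000
00000111 xor 10001010 = 10001101
10001011 xor 10101110 = 00100101
00010101 xor 11000100 = 11010001
10100100 xor 00011010 = 10111110
01010101 xor 10011111 = 11001010
10011101 xor 10111001 = 00100100
11010101 xor 11100011 = 00110110
00110010 xor 00011001 = 00101011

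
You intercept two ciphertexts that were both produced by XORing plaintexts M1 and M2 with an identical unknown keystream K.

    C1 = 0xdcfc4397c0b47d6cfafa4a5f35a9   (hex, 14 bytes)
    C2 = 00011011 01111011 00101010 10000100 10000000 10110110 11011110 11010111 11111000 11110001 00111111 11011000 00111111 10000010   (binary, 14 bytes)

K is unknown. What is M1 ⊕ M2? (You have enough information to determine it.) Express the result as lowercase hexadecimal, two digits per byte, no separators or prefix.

C1 ⊕ C2 = (M1 ⊕ K) ⊕ (M2 ⊕ K) = M1 ⊕ M2 — the shared key cancels under XOR.
dc ⊕ 1b = c7
fc ⊕ 7b = 87
43 ⊕ 2a = 69
97 ⊕ 84 = 13
c0 ⊕ 80 = 40
b4 ⊕ b6 = 02
7d ⊕ de = a3
6c ⊕ d7 = bb
fa ⊕ f8 = 02
fa ⊕ f1 = 0b
4a ⊕ 3f = 75
5f ⊕ d8 = 87
35 ⊕ 3f = 0a
a9 ⊕ 82 = 2b

c78769134002a3bb020b75870a2b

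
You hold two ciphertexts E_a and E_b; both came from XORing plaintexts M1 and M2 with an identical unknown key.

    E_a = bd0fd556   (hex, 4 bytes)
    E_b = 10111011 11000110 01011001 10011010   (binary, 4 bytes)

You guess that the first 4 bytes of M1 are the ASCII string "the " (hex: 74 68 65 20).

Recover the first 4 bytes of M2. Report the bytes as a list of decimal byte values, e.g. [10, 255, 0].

First, E_a ⊕ E_b = (M1 ⊕ K) ⊕ (M2 ⊕ K) = M1 ⊕ M2, so the key drops out. Then M2 = (M1 ⊕ M2) ⊕ M1 over the first 4 bytes.
byte 0: (bd ⊕ bb) ⊕ 74 = 06 ⊕ 74 = 72
byte 1: (0f ⊕ c6) ⊕ 68 = c9 ⊕ 68 = a1
byte 2: (d5 ⊕ 59) ⊕ 65 = 8c ⊕ 65 = e9
byte 3: (56 ⊕ 9a) ⊕ 20 = cc ⊕ 20 = ec

[114, 161, 233, 236]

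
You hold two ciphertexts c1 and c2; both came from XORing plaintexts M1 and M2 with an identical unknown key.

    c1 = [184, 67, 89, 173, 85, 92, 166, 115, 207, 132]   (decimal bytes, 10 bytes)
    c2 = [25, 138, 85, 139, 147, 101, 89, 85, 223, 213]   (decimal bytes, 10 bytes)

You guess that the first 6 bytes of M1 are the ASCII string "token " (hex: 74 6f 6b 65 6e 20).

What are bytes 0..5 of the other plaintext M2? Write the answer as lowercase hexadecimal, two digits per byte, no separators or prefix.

d5a66743a819

First, c1 ⊕ c2 = (M1 ⊕ K) ⊕ (M2 ⊕ K) = M1 ⊕ M2, so the key drops out. Then M2 = (M1 ⊕ M2) ⊕ M1 over the first 6 bytes.
byte 0: (b8 ^ 19) ^ 74 = a1 ^ 74 = d5
byte 1: (43 ^ 8a) ^ 6f = c9 ^ 6f = a6
byte 2: (59 ^ 55) ^ 6b = 0c ^ 6b = 67
byte 3: (ad ^ 8b) ^ 65 = 26 ^ 65 = 43
byte 4: (55 ^ 93) ^ 6e = c6 ^ 6e = a8
byte 5: (5c ^ 65) ^ 20 = 39 ^ 20 = 19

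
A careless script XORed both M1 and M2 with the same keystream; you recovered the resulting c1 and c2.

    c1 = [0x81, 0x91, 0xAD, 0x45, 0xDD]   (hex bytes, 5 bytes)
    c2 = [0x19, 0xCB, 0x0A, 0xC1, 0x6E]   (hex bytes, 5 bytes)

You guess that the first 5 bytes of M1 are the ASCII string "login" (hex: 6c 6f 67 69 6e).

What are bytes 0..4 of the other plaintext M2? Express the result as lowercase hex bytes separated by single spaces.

f4 35 c0 ed dd

First, c1 ⊕ c2 = (M1 ⊕ K) ⊕ (M2 ⊕ K) = M1 ⊕ M2, so the key drops out. Then M2 = (M1 ⊕ M2) ⊕ M1 over the first 5 bytes.
byte 0: (81 ⊕ 19) ⊕ 6c = 98 ⊕ 6c = f4
byte 1: (91 ⊕ cb) ⊕ 6f = 5a ⊕ 6f = 35
byte 2: (ad ⊕ 0a) ⊕ 67 = a7 ⊕ 67 = c0
byte 3: (45 ⊕ c1) ⊕ 69 = 84 ⊕ 69 = ed
byte 4: (dd ⊕ 6e) ⊕ 6e = b3 ⊕ 6e = dd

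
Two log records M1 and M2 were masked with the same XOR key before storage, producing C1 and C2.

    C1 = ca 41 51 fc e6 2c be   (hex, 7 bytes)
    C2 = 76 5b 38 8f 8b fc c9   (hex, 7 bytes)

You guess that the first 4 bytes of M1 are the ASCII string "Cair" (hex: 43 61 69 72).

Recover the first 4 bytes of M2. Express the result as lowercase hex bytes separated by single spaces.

ff 7b 00 01

First, C1 ⊕ C2 = (M1 ⊕ K) ⊕ (M2 ⊕ K) = M1 ⊕ M2, so the key drops out. Then M2 = (M1 ⊕ M2) ⊕ M1 over the first 4 bytes.
byte 0: (ca ^ 76) ^ 43 = bc ^ 43 = ff
byte 1: (41 ^ 5b) ^ 61 = 1a ^ 61 = 7b
byte 2: (51 ^ 38) ^ 69 = 69 ^ 69 = 00
byte 3: (fc ^ 8f) ^ 72 = 73 ^ 72 = 01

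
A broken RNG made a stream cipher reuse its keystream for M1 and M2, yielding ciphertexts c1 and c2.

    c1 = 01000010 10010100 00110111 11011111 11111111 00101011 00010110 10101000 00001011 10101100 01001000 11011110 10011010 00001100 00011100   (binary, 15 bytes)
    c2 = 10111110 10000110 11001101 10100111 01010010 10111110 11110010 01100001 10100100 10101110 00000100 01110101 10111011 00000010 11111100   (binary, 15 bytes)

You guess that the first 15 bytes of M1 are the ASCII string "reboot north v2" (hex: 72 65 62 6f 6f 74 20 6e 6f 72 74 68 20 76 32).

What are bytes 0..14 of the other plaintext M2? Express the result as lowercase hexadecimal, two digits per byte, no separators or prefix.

First, c1 ⊕ c2 = (M1 ⊕ K) ⊕ (M2 ⊕ K) = M1 ⊕ M2, so the key drops out. Then M2 = (M1 ⊕ M2) ⊕ M1 over the first 15 bytes.
byte 0: (42 XOR be) XOR 72 = fc XOR 72 = 8e
byte 1: (94 XOR 86) XOR 65 = 12 XOR 65 = 77
byte 2: (37 XOR cd) XOR 62 = fa XOR 62 = 98
byte 3: (df XOR a7) XOR 6f = 78 XOR 6f = 17
byte 4: (ff XOR 52) XOR 6f = ad XOR 6f = c2
byte 5: (2b XOR be) XOR 74 = 95 XOR 74 = e1
byte 6: (16 XOR f2) XOR 20 = e4 XOR 20 = c4
byte 7: (a8 XOR 61) XOR 6e = c9 XOR 6e = a7
byte 8: (0b XOR a4) XOR 6f = af XOR 6f = c0
byte 9: (ac XOR ae) XOR 72 = 02 XOR 72 = 70
byte 10: (48 XOR 04) XOR 74 = 4c XOR 74 = 38
byte 11: (de XOR 75) XOR 68 = ab XOR 68 = c3
byte 12: (9a XOR bb) XOR 20 = 21 XOR 20 = 01
byte 13: (0c XOR 02) XOR 76 = 0e XOR 76 = 78
byte 14: (1c XOR fc) XOR 32 = e0 XOR 32 = d2

8e779817c2e1c4a7c07038c30178d2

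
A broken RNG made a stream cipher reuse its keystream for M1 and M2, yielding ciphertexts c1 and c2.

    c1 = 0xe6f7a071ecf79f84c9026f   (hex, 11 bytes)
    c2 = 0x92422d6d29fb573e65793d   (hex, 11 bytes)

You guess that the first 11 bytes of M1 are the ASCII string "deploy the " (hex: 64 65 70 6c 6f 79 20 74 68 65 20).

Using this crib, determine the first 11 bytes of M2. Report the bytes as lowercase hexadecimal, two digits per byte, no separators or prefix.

First, c1 ⊕ c2 = (M1 ⊕ K) ⊕ (M2 ⊕ K) = M1 ⊕ M2, so the key drops out. Then M2 = (M1 ⊕ M2) ⊕ M1 over the first 11 bytes.
byte 0: (e6 xor 92) xor 64 = 74 xor 64 = 10
byte 1: (f7 xor 42) xor 65 = b5 xor 65 = d0
byte 2: (a0 xor 2d) xor 70 = 8d xor 70 = fd
byte 3: (71 xor 6d) xor 6c = 1c xor 6c = 70
byte 4: (ec xor 29) xor 6f = c5 xor 6f = aa
byte 5: (f7 xor fb) xor 79 = 0c xor 79 = 75
byte 6: (9f xor 57) xor 20 = c8 xor 20 = e8
byte 7: (84 xor 3e) xor 74 = ba xor 74 = ce
byte 8: (c9 xor 65) xor 68 = ac xor 68 = c4
byte 9: (02 xor 79) xor 65 = 7b xor 65 = 1e
byte 10: (6f xor 3d) xor 20 = 52 xor 20 = 72

10d0fd70aa75e8cec41e72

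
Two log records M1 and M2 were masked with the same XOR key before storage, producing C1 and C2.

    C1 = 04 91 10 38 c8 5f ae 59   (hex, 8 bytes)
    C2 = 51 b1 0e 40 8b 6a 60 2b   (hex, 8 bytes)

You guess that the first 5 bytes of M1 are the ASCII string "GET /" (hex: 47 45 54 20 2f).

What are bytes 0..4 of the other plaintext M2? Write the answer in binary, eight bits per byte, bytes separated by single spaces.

First, C1 ⊕ C2 = (M1 ⊕ K) ⊕ (M2 ⊕ K) = M1 ⊕ M2, so the key drops out. Then M2 = (M1 ⊕ M2) ⊕ M1 over the first 5 bytes.
byte 0: (04 ⊕ 51) ⊕ 47 = 55 ⊕ 47 = 12
byte 1: (91 ⊕ b1) ⊕ 45 = 20 ⊕ 45 = 65
byte 2: (10 ⊕ 0e) ⊕ 54 = 1e ⊕ 54 = 4a
byte 3: (38 ⊕ 40) ⊕ 20 = 78 ⊕ 20 = 58
byte 4: (c8 ⊕ 8b) ⊕ 2f = 43 ⊕ 2f = 6c

00010010 01100101 01001010 01011000 01101100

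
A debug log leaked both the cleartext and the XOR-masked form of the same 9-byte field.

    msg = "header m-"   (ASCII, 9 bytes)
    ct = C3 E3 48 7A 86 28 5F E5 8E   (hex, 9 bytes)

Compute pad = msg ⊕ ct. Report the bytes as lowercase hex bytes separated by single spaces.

ab 86 29 1e e3 5a 7f 88 a3

Since ct = msg ⊕ pad, XORing both sides with msg gives pad = msg ⊕ ct.
01101000 XOR 11000011 = 10101011
01100101 XOR 11100011 = 10000110
01100001 XOR 01001000 = 00101001
01100100 XOR 01111010 = 00011110
01100101 XOR 10000110 = 11100011
01110010 XOR 00101000 = 01011010
00100000 XOR 01011111 = 01111111
01101101 XOR 11100101 = 10001000
00101101 XOR 10001110 = 10100011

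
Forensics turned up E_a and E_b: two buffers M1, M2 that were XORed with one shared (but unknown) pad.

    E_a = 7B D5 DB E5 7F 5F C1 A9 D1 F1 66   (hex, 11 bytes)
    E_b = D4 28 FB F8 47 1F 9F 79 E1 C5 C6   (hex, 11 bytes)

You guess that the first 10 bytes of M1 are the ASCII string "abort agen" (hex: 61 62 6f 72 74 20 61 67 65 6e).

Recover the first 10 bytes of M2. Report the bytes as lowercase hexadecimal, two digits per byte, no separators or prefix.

ce9f4f6f4c603fb7555a

First, E_a ⊕ E_b = (M1 ⊕ K) ⊕ (M2 ⊕ K) = M1 ⊕ M2, so the key drops out. Then M2 = (M1 ⊕ M2) ⊕ M1 over the first 10 bytes.
byte 0: (7b ^ d4) ^ 61 = af ^ 61 = ce
byte 1: (d5 ^ 28) ^ 62 = fd ^ 62 = 9f
byte 2: (db ^ fb) ^ 6f = 20 ^ 6f = 4f
byte 3: (e5 ^ f8) ^ 72 = 1d ^ 72 = 6f
byte 4: (7f ^ 47) ^ 74 = 38 ^ 74 = 4c
byte 5: (5f ^ 1f) ^ 20 = 40 ^ 20 = 60
byte 6: (c1 ^ 9f) ^ 61 = 5e ^ 61 = 3f
byte 7: (a9 ^ 79) ^ 67 = d0 ^ 67 = b7
byte 8: (d1 ^ e1) ^ 65 = 30 ^ 65 = 55
byte 9: (f1 ^ c5) ^ 6e = 34 ^ 6e = 5a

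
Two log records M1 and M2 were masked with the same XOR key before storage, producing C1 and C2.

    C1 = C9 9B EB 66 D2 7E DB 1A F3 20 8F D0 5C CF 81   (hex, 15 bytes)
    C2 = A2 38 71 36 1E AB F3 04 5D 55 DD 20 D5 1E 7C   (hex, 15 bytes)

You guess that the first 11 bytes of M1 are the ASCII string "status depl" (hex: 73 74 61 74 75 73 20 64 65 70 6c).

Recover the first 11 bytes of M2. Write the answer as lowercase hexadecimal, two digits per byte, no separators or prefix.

18d7fb24b9a6087acb053e

First, C1 ⊕ C2 = (M1 ⊕ K) ⊕ (M2 ⊕ K) = M1 ⊕ M2, so the key drops out. Then M2 = (M1 ⊕ M2) ⊕ M1 over the first 11 bytes.
byte 0: (c9 XOR a2) XOR 73 = 6b XOR 73 = 18
byte 1: (9b XOR 38) XOR 74 = a3 XOR 74 = d7
byte 2: (eb XOR 71) XOR 61 = 9a XOR 61 = fb
byte 3: (66 XOR 36) XOR 74 = 50 XOR 74 = 24
byte 4: (d2 XOR 1e) XOR 75 = cc XOR 75 = b9
byte 5: (7e XOR ab) XOR 73 = d5 XOR 73 = a6
byte 6: (db XOR f3) XOR 20 = 28 XOR 20 = 08
byte 7: (1a XOR 04) XOR 64 = 1e XOR 64 = 7a
byte 8: (f3 XOR 5d) XOR 65 = ae XOR 65 = cb
byte 9: (20 XOR 55) XOR 70 = 75 XOR 70 = 05
byte 10: (8f XOR dd) XOR 6c = 52 XOR 6c = 3e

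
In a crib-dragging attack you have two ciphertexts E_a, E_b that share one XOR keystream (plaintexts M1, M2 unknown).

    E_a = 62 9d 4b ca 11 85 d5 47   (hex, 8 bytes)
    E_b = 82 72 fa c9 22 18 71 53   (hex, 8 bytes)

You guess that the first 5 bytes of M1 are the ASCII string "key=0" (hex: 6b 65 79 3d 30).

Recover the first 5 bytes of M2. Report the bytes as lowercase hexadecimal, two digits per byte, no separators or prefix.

First, E_a ⊕ E_b = (M1 ⊕ K) ⊕ (M2 ⊕ K) = M1 ⊕ M2, so the key drops out. Then M2 = (M1 ⊕ M2) ⊕ M1 over the first 5 bytes.
byte 0: (62 xor 82) xor 6b = e0 xor 6b = 8b
byte 1: (9d xor 72) xor 65 = ef xor 65 = 8a
byte 2: (4b xor fa) xor 79 = b1 xor 79 = c8
byte 3: (ca xor c9) xor 3d = 03 xor 3d = 3e
byte 4: (11 xor 22) xor 30 = 33 xor 30 = 03

8b8ac83e03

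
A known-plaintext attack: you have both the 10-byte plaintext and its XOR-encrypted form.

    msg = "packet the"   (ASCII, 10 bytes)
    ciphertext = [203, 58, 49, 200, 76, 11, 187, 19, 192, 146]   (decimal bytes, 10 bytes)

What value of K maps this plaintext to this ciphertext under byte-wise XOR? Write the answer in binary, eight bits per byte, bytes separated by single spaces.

10111011 01011011 01010010 10100011 00101001 01111111 10011011 01100111 10101000 11110111

Since ciphertext = msg ⊕ K, XORing both sides with msg gives K = msg ⊕ ciphertext.
112 ^ 203 = 187
 97 ^  58 =  91
 99 ^  49 =  82
107 ^ 200 = 163
101 ^  76 =  41
116 ^  11 = 127
 32 ^ 187 = 155
116 ^  19 = 103
104 ^ 192 = 168
101 ^ 146 = 247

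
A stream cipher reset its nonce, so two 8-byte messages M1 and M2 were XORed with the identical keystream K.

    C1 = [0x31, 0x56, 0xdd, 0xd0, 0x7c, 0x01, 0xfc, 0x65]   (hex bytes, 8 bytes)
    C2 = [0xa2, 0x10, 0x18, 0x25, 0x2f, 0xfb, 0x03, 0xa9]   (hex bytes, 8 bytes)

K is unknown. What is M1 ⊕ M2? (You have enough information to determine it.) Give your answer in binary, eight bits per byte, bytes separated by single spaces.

10010011 01000110 11000101 11110101 01010011 11111010 11111111 11001100

C1 ⊕ C2 = (M1 ⊕ K) ⊕ (M2 ⊕ K) = M1 ⊕ M2 — the shared key cancels under XOR.
31 xor a2 = 93
56 xor 10 = 46
dd xor 18 = c5
d0 xor 25 = f5
7c xor 2f = 53
01 xor fb = fa
fc xor 03 = ff
65 xor a9 = cc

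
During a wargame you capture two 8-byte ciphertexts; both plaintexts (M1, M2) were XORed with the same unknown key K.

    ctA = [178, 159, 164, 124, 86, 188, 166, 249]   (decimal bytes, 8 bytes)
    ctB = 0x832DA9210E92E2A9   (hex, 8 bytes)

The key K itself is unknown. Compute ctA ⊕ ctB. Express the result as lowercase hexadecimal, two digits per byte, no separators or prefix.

ctA ⊕ ctB = (M1 ⊕ K) ⊕ (M2 ⊕ K) = M1 ⊕ M2 — the shared key cancels under XOR.
byte 0: 178 XOR 131 =  49
byte 1: 159 XOR  45 = 178
byte 2: 164 XOR 169 =  13
byte 3: 124 XOR  33 =  93
byte 4:  86 XOR  14 =  88
byte 5: 188 XOR 146 =  46
byte 6: 166 XOR 226 =  68
byte 7: 249 XOR 169 =  80

31b20d5d582e4450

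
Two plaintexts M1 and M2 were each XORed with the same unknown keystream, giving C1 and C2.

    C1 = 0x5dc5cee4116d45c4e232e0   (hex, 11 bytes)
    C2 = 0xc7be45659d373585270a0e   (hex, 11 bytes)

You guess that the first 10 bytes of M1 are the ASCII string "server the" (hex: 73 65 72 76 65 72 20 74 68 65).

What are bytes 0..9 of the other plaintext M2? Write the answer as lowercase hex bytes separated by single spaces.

e9 1e f9 f7 e9 28 50 35 ad 5d

First, C1 ⊕ C2 = (M1 ⊕ K) ⊕ (M2 ⊕ K) = M1 ⊕ M2, so the key drops out. Then M2 = (M1 ⊕ M2) ⊕ M1 over the first 10 bytes.
byte 0: (5d XOR c7) XOR 73 = 9a XOR 73 = e9
byte 1: (c5 XOR be) XOR 65 = 7b XOR 65 = 1e
byte 2: (ce XOR 45) XOR 72 = 8b XOR 72 = f9
byte 3: (e4 XOR 65) XOR 76 = 81 XOR 76 = f7
byte 4: (11 XOR 9d) XOR 65 = 8c XOR 65 = e9
byte 5: (6d XOR 37) XOR 72 = 5a XOR 72 = 28
byte 6: (45 XOR 35) XOR 20 = 70 XOR 20 = 50
byte 7: (c4 XOR 85) XOR 74 = 41 XOR 74 = 35
byte 8: (e2 XOR 27) XOR 68 = c5 XOR 68 = ad
byte 9: (32 XOR 0a) XOR 65 = 38 XOR 65 = 5d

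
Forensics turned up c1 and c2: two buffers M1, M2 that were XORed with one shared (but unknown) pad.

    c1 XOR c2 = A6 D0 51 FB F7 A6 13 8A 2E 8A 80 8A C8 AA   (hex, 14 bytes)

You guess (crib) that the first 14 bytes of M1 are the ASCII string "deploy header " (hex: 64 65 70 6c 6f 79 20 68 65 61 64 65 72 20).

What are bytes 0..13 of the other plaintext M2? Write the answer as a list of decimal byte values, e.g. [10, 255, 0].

[194, 181, 33, 151, 152, 223, 51, 226, 75, 235, 228, 239, 186, 138]

Since c1 ⊕ c2 = M1 ⊕ M2, XORing with the guessed M1 bytes yields the corresponding M2 bytes: M2 = (c1 ⊕ c2) ⊕ M1.
a6 ⊕ 64 = c2
d0 ⊕ 65 = b5
51 ⊕ 70 = 21
fb ⊕ 6c = 97
f7 ⊕ 6f = 98
a6 ⊕ 79 = df
13 ⊕ 20 = 33
8a ⊕ 68 = e2
2e ⊕ 65 = 4b
8a ⊕ 61 = eb
80 ⊕ 64 = e4
8a ⊕ 65 = ef
c8 ⊕ 72 = ba
aa ⊕ 20 = 8a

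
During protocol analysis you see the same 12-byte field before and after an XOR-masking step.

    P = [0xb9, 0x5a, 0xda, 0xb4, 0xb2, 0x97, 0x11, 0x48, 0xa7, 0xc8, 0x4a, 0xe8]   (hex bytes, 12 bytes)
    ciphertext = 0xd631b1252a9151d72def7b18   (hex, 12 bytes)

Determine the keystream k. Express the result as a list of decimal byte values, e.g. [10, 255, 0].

Since ciphertext = P ⊕ k, XORing both sides with P gives k = P ⊕ ciphertext.
byte 0: b9 ^ d6 = 6f
byte 1: 5a ^ 31 = 6b
byte 2: da ^ b1 = 6b
byte 3: b4 ^ 25 = 91
byte 4: b2 ^ 2a = 98
byte 5: 97 ^ 91 = 06
byte 6: 11 ^ 51 = 40
byte 7: 48 ^ d7 = 9f
byte 8: a7 ^ 2d = 8a
byte 9: c8 ^ ef = 27
byte 10: 4a ^ 7b = 31
byte 11: e8 ^ 18 = f0

[111, 107, 107, 145, 152, 6, 64, 159, 138, 39, 49, 240]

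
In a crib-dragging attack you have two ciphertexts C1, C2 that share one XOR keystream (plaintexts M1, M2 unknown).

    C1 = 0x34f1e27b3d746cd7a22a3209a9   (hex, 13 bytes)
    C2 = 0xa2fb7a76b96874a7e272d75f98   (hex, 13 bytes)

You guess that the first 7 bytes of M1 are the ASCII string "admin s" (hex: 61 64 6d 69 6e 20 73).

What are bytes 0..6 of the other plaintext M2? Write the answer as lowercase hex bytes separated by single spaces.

f7 6e f5 64 ea 3c 6b

First, C1 ⊕ C2 = (M1 ⊕ K) ⊕ (M2 ⊕ K) = M1 ⊕ M2, so the key drops out. Then M2 = (M1 ⊕ M2) ⊕ M1 over the first 7 bytes.
byte 0: (34 XOR a2) XOR 61 = 96 XOR 61 = f7
byte 1: (f1 XOR fb) XOR 64 = 0a XOR 64 = 6e
byte 2: (e2 XOR 7a) XOR 6d = 98 XOR 6d = f5
byte 3: (7b XOR 76) XOR 69 = 0d XOR 69 = 64
byte 4: (3d XOR b9) XOR 6e = 84 XOR 6e = ea
byte 5: (74 XOR 68) XOR 20 = 1c XOR 20 = 3c
byte 6: (6c XOR 74) XOR 73 = 18 XOR 73 = 6b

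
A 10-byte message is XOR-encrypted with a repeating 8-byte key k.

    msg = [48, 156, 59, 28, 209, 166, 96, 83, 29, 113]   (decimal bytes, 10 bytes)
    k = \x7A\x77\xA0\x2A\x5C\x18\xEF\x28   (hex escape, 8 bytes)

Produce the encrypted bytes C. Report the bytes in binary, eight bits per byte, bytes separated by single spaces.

01001010 11101011 10011011 00110110 10001101 10111110 10001111 01111011 01100111 00000110

The 8-byte key repeats, so the effective keystream is 7a 77 a0 2a 5c 18 ef 28 7a 77.
byte 0: 30 XOR 7a = 4a
byte 1: 9c XOR 77 = eb
byte 2: 3b XOR a0 = 9b
byte 3: 1c XOR 2a = 36
byte 4: d1 XOR 5c = 8d
byte 5: a6 XOR 18 = be
byte 6: 60 XOR ef = 8f
byte 7: 53 XOR 28 = 7b
byte 8: 1d XOR 7a = 67
byte 9: 71 XOR 77 = 06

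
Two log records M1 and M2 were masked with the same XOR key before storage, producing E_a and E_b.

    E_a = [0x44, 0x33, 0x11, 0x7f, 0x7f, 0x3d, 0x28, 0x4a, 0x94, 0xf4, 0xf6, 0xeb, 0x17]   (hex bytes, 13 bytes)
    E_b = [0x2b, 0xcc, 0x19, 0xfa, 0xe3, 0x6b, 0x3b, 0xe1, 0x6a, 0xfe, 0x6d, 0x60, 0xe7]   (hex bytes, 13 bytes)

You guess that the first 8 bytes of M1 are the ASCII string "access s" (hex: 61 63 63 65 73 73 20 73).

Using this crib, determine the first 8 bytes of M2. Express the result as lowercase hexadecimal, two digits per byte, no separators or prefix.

0e9c6be0ef2533d8

First, E_a ⊕ E_b = (M1 ⊕ K) ⊕ (M2 ⊕ K) = M1 ⊕ M2, so the key drops out. Then M2 = (M1 ⊕ M2) ⊕ M1 over the first 8 bytes.
byte 0: (44 xor 2b) xor 61 = 6f xor 61 = 0e
byte 1: (33 xor cc) xor 63 = ff xor 63 = 9c
byte 2: (11 xor 19) xor 63 = 08 xor 63 = 6b
byte 3: (7f xor fa) xor 65 = 85 xor 65 = e0
byte 4: (7f xor e3) xor 73 = 9c xor 73 = ef
byte 5: (3d xor 6b) xor 73 = 56 xor 73 = 25
byte 6: (28 xor 3b) xor 20 = 13 xor 20 = 33
byte 7: (4a xor e1) xor 73 = ab xor 73 = d8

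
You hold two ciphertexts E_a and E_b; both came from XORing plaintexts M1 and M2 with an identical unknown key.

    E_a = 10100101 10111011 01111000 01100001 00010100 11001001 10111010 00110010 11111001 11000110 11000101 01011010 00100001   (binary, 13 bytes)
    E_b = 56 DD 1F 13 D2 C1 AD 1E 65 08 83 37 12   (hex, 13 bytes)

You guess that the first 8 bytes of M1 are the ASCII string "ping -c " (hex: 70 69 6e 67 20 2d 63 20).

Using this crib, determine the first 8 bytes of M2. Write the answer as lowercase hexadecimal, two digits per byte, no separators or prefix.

First, E_a ⊕ E_b = (M1 ⊕ K) ⊕ (M2 ⊕ K) = M1 ⊕ M2, so the key drops out. Then M2 = (M1 ⊕ M2) ⊕ M1 over the first 8 bytes.
byte 0: (a5 ^ 56) ^ 70 = f3 ^ 70 = 83
byte 1: (bb ^ dd) ^ 69 = 66 ^ 69 = 0f
byte 2: (78 ^ 1f) ^ 6e = 67 ^ 6e = 09
byte 3: (61 ^ 13) ^ 67 = 72 ^ 67 = 15
byte 4: (14 ^ d2) ^ 20 = c6 ^ 20 = e6
byte 5: (c9 ^ c1) ^ 2d = 08 ^ 2d = 25
byte 6: (ba ^ ad) ^ 63 = 17 ^ 63 = 74
byte 7: (32 ^ 1e) ^ 20 = 2c ^ 20 = 0c

830f0915e625740c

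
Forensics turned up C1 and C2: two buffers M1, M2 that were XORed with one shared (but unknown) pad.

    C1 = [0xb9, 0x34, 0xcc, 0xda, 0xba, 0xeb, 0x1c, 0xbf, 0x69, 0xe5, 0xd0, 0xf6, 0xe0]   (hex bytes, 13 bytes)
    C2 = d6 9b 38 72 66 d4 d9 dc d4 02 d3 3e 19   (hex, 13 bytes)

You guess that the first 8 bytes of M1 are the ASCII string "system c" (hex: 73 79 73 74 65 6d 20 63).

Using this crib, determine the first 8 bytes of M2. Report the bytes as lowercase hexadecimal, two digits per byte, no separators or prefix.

First, C1 ⊕ C2 = (M1 ⊕ K) ⊕ (M2 ⊕ K) = M1 ⊕ M2, so the key drops out. Then M2 = (M1 ⊕ M2) ⊕ M1 over the first 8 bytes.
byte 0: (b9 ⊕ d6) ⊕ 73 = 6f ⊕ 73 = 1c
byte 1: (34 ⊕ 9b) ⊕ 79 = af ⊕ 79 = d6
byte 2: (cc ⊕ 38) ⊕ 73 = f4 ⊕ 73 = 87
byte 3: (da ⊕ 72) ⊕ 74 = a8 ⊕ 74 = dc
byte 4: (ba ⊕ 66) ⊕ 65 = dc ⊕ 65 = b9
byte 5: (eb ⊕ d4) ⊕ 6d = 3f ⊕ 6d = 52
byte 6: (1c ⊕ d9) ⊕ 20 = c5 ⊕ 20 = e5
byte 7: (bf ⊕ dc) ⊕ 63 = 63 ⊕ 63 = 00

1cd687dcb952e500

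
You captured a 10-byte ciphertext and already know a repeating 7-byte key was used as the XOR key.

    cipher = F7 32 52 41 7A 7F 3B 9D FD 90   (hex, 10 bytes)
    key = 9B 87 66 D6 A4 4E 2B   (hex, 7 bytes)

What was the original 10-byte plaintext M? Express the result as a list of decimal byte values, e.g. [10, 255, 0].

[108, 181, 52, 151, 222, 49, 16, 6, 122, 246]

The 7-byte key repeats, so the effective keystream is 9b 87 66 d6 a4 4e 2b 9b 87 66.
byte 0: 247 ⊕ 155 = 108
byte 1:  50 ⊕ 135 = 181
byte 2:  82 ⊕ 102 =  52
byte 3:  65 ⊕ 214 = 151
byte 4: 122 ⊕ 164 = 222
byte 5: 127 ⊕  78 =  49
byte 6:  59 ⊕  43 =  16
byte 7: 157 ⊕ 155 =   6
byte 8: 253 ⊕ 135 = 122
byte 9: 144 ⊕ 102 = 246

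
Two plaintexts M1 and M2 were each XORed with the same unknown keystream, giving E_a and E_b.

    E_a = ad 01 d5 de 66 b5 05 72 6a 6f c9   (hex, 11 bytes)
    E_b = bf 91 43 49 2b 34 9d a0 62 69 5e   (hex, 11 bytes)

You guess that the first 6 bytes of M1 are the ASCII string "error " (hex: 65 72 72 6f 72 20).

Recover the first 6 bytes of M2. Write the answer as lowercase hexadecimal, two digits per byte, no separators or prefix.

77e2e4f83fa1

First, E_a ⊕ E_b = (M1 ⊕ K) ⊕ (M2 ⊕ K) = M1 ⊕ M2, so the key drops out. Then M2 = (M1 ⊕ M2) ⊕ M1 over the first 6 bytes.
byte 0: (ad ^ bf) ^ 65 = 12 ^ 65 = 77
byte 1: (01 ^ 91) ^ 72 = 90 ^ 72 = e2
byte 2: (d5 ^ 43) ^ 72 = 96 ^ 72 = e4
byte 3: (de ^ 49) ^ 6f = 97 ^ 6f = f8
byte 4: (66 ^ 2b) ^ 72 = 4d ^ 72 = 3f
byte 5: (b5 ^ 34) ^ 20 = 81 ^ 20 = a1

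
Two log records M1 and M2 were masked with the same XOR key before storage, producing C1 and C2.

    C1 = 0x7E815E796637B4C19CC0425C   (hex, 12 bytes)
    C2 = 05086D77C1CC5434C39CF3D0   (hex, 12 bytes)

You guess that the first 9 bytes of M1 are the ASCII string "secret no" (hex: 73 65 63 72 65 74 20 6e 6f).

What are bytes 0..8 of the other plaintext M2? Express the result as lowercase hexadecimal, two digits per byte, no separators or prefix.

First, C1 ⊕ C2 = (M1 ⊕ K) ⊕ (M2 ⊕ K) = M1 ⊕ M2, so the key drops out. Then M2 = (M1 ⊕ M2) ⊕ M1 over the first 9 bytes.
byte 0: (7e ^ 05) ^ 73 = 7b ^ 73 = 08
byte 1: (81 ^ 08) ^ 65 = 89 ^ 65 = ec
byte 2: (5e ^ 6d) ^ 63 = 33 ^ 63 = 50
byte 3: (79 ^ 77) ^ 72 = 0e ^ 72 = 7c
byte 4: (66 ^ c1) ^ 65 = a7 ^ 65 = c2
byte 5: (37 ^ cc) ^ 74 = fb ^ 74 = 8f
byte 6: (b4 ^ 54) ^ 20 = e0 ^ 20 = c0
byte 7: (c1 ^ 34) ^ 6e = f5 ^ 6e = 9b
byte 8: (9c ^ c3) ^ 6f = 5f ^ 6f = 30

08ec507cc28fc09b30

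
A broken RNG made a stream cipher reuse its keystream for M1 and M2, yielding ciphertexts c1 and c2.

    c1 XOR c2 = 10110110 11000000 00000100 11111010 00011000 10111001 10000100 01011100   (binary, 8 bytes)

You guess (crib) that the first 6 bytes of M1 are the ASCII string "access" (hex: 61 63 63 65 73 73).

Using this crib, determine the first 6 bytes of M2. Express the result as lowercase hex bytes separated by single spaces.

Since c1 ⊕ c2 = M1 ⊕ M2, XORing with the guessed M1 bytes yields the corresponding M2 bytes: M2 = (c1 ⊕ c2) ⊕ M1.
10110110 ⊕ 01100001 = 11010111
11000000 ⊕ 01100011 = 10100011
00000100 ⊕ 01100011 = 01100111
11111010 ⊕ 01100101 = 10011111
00011000 ⊕ 01110011 = 01101011
10111001 ⊕ 01110011 = 11001010

d7 a3 67 9f 6b ca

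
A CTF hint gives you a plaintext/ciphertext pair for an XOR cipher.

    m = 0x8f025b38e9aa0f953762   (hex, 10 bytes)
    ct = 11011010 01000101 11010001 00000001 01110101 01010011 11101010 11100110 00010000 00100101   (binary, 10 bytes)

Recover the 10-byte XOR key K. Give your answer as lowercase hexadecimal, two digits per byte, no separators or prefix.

Since ct = m ⊕ K, XORing both sides with m gives K = m ⊕ ct.
8f xor da = 55
02 xor 45 = 47
5b xor d1 = 8a
38 xor 01 = 39
e9 xor 75 = 9c
aa xor 53 = f9
0f xor ea = e5
95 xor e6 = 73
37 xor 10 = 27
62 xor 25 = 47

55478a399cf9e5732747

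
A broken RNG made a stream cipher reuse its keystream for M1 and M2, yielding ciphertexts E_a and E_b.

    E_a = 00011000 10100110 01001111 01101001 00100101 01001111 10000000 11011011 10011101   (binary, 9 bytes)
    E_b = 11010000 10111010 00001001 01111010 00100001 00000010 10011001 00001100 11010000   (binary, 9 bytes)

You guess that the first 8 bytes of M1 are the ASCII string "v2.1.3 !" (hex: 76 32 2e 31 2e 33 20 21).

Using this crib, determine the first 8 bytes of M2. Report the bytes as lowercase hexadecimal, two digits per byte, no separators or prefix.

be2e68222a7e39f6

First, E_a ⊕ E_b = (M1 ⊕ K) ⊕ (M2 ⊕ K) = M1 ⊕ M2, so the key drops out. Then M2 = (M1 ⊕ M2) ⊕ M1 over the first 8 bytes.
byte 0: (18 ^ d0) ^ 76 = c8 ^ 76 = be
byte 1: (a6 ^ ba) ^ 32 = 1c ^ 32 = 2e
byte 2: (4f ^ 09) ^ 2e = 46 ^ 2e = 68
byte 3: (69 ^ 7a) ^ 31 = 13 ^ 31 = 22
byte 4: (25 ^ 21) ^ 2e = 04 ^ 2e = 2a
byte 5: (4f ^ 02) ^ 33 = 4d ^ 33 = 7e
byte 6: (80 ^ 99) ^ 20 = 19 ^ 20 = 39
byte 7: (db ^ 0c) ^ 21 = d7 ^ 21 = f6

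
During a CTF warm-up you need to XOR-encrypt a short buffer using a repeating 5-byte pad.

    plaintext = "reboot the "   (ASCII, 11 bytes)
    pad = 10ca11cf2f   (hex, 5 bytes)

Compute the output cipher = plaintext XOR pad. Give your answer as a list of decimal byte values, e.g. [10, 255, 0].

[98, 175, 115, 160, 64, 100, 234, 101, 167, 74, 48]

The 5-byte key repeats, so the effective keystream is 10 ca 11 cf 2f 10 ca 11 cf 2f 10.
byte 0: 72 XOR 10 = 62
byte 1: 65 XOR ca = af
byte 2: 62 XOR 11 = 73
byte 3: 6f XOR cf = a0
byte 4: 6f XOR 2f = 40
byte 5: 74 XOR 10 = 64
byte 6: 20 XOR ca = ea
byte 7: 74 XOR 11 = 65
byte 8: 68 XOR cf = a7
byte 9: 65 XOR 2f = 4a
byte 10: 20 XOR 10 = 30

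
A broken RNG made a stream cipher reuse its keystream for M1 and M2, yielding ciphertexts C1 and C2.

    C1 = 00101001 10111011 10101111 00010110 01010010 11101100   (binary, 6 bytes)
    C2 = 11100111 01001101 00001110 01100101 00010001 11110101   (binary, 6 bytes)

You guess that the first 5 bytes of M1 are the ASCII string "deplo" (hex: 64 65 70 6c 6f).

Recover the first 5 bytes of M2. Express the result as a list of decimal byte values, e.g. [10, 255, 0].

[170, 147, 209, 31, 44]

First, C1 ⊕ C2 = (M1 ⊕ K) ⊕ (M2 ⊕ K) = M1 ⊕ M2, so the key drops out. Then M2 = (M1 ⊕ M2) ⊕ M1 over the first 5 bytes.
byte 0: (29 xor e7) xor 64 = ce xor 64 = aa
byte 1: (bb xor 4d) xor 65 = f6 xor 65 = 93
byte 2: (af xor 0e) xor 70 = a1 xor 70 = d1
byte 3: (16 xor 65) xor 6c = 73 xor 6c = 1f
byte 4: (52 xor 11) xor 6f = 43 xor 6f = 2c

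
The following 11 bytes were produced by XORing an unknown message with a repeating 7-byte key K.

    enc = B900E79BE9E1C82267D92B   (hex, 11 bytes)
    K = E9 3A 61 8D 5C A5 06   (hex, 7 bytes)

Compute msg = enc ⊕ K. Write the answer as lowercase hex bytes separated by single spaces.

The 7-byte key repeats, so the effective keystream is e9 3a 61 8d 5c a5 06 e9 3a 61 8d.
byte 0: b9 ⊕ e9 = 50
byte 1: 00 ⊕ 3a = 3a
byte 2: e7 ⊕ 61 = 86
byte 3: 9b ⊕ 8d = 16
byte 4: e9 ⊕ 5c = b5
byte 5: e1 ⊕ a5 = 44
byte 6: c8 ⊕ 06 = ce
byte 7: 22 ⊕ e9 = cb
byte 8: 67 ⊕ 3a = 5d
byte 9: d9 ⊕ 61 = b8
byte 10: 2b ⊕ 8d = a6

50 3a 86 16 b5 44 ce cb 5d b8 a6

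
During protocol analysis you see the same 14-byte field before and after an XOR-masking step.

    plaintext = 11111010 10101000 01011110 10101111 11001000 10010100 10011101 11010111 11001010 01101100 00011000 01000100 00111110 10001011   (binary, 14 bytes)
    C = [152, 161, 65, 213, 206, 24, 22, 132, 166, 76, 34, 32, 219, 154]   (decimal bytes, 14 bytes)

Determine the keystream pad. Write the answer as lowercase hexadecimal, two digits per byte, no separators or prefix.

Since C = plaintext ⊕ pad, XORing both sides with plaintext gives pad = plaintext ⊕ C.
byte 0: fa xor 98 = 62
byte 1: a8 xor a1 = 09
byte 2: 5e xor 41 = 1f
byte 3: af xor d5 = 7a
byte 4: c8 xor ce = 06
byte 5: 94 xor 18 = 8c
byte 6: 9d xor 16 = 8b
byte 7: d7 xor 84 = 53
byte 8: ca xor a6 = 6c
byte 9: 6c xor 4c = 20
byte 10: 18 xor 22 = 3a
byte 11: 44 xor 20 = 64
byte 12: 3e xor db = e5
byte 13: 8b xor 9a = 11

62091f7a068c8b536c203a64e511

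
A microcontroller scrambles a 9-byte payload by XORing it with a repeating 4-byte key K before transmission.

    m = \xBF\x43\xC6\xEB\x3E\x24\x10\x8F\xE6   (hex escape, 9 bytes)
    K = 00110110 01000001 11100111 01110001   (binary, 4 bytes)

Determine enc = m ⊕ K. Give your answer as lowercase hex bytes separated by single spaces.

The 4-byte key repeats, so the effective keystream is 36 41 e7 71 36 41 e7 71 36.
byte 0: bf ^ 36 = 89
byte 1: 43 ^ 41 = 02
byte 2: c6 ^ e7 = 21
byte 3: eb ^ 71 = 9a
byte 4: 3e ^ 36 = 08
byte 5: 24 ^ 41 = 65
byte 6: 10 ^ e7 = f7
byte 7: 8f ^ 71 = fe
byte 8: e6 ^ 36 = d0

89 02 21 9a 08 65 f7 fe d0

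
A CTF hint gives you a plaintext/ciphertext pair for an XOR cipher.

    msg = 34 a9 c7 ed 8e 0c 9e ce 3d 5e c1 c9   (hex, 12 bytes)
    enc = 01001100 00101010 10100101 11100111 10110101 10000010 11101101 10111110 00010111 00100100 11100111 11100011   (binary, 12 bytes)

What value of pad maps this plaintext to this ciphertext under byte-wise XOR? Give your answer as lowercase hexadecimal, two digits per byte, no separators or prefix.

7883620a3b8e73702a7a262a

Since enc = msg ⊕ pad, XORing both sides with msg gives pad = msg ⊕ enc.
00110100 ^ 01001100 = 01111000
10101001 ^ 00101010 = 10000011
11000111 ^ 10100101 = 01100010
11101101 ^ 11100111 = 00001010
10001110 ^ 10110101 = 00111011
00001100 ^ 10000010 = 10001110
10011110 ^ 11101101 = 01110011
11001110 ^ 10111110 = 01110000
00111101 ^ 00010111 = 00101010
01011110 ^ 00100100 = 01111010
11000001 ^ 11100111 = 00100110
11001001 ^ 11100011 = 00101010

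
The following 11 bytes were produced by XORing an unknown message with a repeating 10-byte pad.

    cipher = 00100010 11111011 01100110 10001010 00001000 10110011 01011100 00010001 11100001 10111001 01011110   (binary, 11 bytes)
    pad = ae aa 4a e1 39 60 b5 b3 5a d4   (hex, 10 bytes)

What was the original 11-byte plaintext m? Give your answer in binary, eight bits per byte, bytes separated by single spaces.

The 10-byte key repeats, so the effective keystream is ae aa 4a e1 39 60 b5 b3 5a d4 ae.
byte 0:  34 XOR 174 = 140
byte 1: 251 XOR 170 =  81
byte 2: 102 XOR  74 =  44
byte 3: 138 XOR 225 = 107
byte 4:   8 XOR  57 =  49
byte 5: 179 XOR  96 = 211
byte 6:  92 XOR 181 = 233
byte 7:  17 XOR 179 = 162
byte 8: 225 XOR  90 = 187
byte 9: 185 XOR 212 = 109
byte 10:  94 XOR 174 = 240

10001100 01010001 00101100 01101011 00110001 11010011 11101001 10100010 10111011 01101101 11110000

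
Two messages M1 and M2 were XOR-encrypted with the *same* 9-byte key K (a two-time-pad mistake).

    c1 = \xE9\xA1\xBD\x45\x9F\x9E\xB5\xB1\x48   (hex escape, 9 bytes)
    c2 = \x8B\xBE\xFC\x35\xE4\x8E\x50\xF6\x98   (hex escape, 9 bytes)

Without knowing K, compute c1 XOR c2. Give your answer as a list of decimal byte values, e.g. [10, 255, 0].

c1 ⊕ c2 = (M1 ⊕ K) ⊕ (M2 ⊕ K) = M1 ⊕ M2 — the shared key cancels under XOR.
byte 0: e9 XOR 8b = 62
byte 1: a1 XOR be = 1f
byte 2: bd XOR fc = 41
byte 3: 45 XOR 35 = 70
byte 4: 9f XOR e4 = 7b
byte 5: 9e XOR 8e = 10
byte 6: b5 XOR 50 = e5
byte 7: b1 XOR f6 = 47
byte 8: 48 XOR 98 = d0

[98, 31, 65, 112, 123, 16, 229, 71, 208]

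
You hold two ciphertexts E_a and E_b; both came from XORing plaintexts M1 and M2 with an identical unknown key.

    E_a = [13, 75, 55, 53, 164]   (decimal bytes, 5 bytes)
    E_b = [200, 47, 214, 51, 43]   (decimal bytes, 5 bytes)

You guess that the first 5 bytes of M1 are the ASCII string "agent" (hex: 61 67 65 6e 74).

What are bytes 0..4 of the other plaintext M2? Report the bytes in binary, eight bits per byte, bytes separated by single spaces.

10100100 00000011 10000100 01101000 11111011

First, E_a ⊕ E_b = (M1 ⊕ K) ⊕ (M2 ⊕ K) = M1 ⊕ M2, so the key drops out. Then M2 = (M1 ⊕ M2) ⊕ M1 over the first 5 bytes.
byte 0: (0d XOR c8) XOR 61 = c5 XOR 61 = a4
byte 1: (4b XOR 2f) XOR 67 = 64 XOR 67 = 03
byte 2: (37 XOR d6) XOR 65 = e1 XOR 65 = 84
byte 3: (35 XOR 33) XOR 6e = 06 XOR 6e = 68
byte 4: (a4 XOR 2b) XOR 74 = 8f XOR 74 = fb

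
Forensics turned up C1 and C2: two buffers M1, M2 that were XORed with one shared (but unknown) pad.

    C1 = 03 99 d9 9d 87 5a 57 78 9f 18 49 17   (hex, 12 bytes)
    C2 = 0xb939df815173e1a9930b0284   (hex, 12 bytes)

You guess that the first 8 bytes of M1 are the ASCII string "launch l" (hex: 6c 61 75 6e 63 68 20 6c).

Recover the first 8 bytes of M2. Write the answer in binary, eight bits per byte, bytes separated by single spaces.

First, C1 ⊕ C2 = (M1 ⊕ K) ⊕ (M2 ⊕ K) = M1 ⊕ M2, so the key drops out. Then M2 = (M1 ⊕ M2) ⊕ M1 over the first 8 bytes.
byte 0: (03 ⊕ b9) ⊕ 6c = ba ⊕ 6c = d6
byte 1: (99 ⊕ 39) ⊕ 61 = a0 ⊕ 61 = c1
byte 2: (d9 ⊕ df) ⊕ 75 = 06 ⊕ 75 = 73
byte 3: (9d ⊕ 81) ⊕ 6e = 1c ⊕ 6e = 72
byte 4: (87 ⊕ 51) ⊕ 63 = d6 ⊕ 63 = b5
byte 5: (5a ⊕ 73) ⊕ 68 = 29 ⊕ 68 = 41
byte 6: (57 ⊕ e1) ⊕ 20 = b6 ⊕ 20 = 96
byte 7: (78 ⊕ a9) ⊕ 6c = d1 ⊕ 6c = bd

11010110 11000001 01110011 01110010 10110101 01000001 10010110 10111101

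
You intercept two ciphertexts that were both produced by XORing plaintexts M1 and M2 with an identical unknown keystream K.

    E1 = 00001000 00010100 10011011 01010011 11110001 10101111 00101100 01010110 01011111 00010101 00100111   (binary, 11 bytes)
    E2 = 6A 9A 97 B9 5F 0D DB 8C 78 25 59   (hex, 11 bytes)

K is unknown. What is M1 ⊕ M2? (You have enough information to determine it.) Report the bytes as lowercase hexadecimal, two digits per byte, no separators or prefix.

E1 ⊕ E2 = (M1 ⊕ K) ⊕ (M2 ⊕ K) = M1 ⊕ M2 — the shared key cancels under XOR.
00001000 xor 01101010 = 01100010
00010100 xor 10011010 = 10001110
10011011 xor 10010111 = 00001100
01010011 xor 10111001 = 11101010
11110001 xor 01011111 = 10101110
10101111 xor 00001101 = 10100010
00101100 xor 11011011 = 11110111
01010110 xor 10001100 = 11011010
01011111 xor 01111000 = 00100111
00010101 xor 00100101 = 00110000
00100111 xor 01011001 = 01111110

628e0ceaaea2f7da27307e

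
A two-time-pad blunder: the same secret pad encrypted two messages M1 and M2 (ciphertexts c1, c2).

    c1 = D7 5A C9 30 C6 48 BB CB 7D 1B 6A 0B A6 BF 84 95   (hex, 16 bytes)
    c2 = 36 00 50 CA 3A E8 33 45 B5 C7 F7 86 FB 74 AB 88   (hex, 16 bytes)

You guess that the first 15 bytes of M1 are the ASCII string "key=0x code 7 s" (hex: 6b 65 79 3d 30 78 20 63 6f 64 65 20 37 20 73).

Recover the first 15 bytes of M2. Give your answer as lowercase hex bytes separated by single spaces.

8a 3f e0 c7 cc d8 a8 ed a7 b8 f8 ad 6a eb 5c

First, c1 ⊕ c2 = (M1 ⊕ K) ⊕ (M2 ⊕ K) = M1 ⊕ M2, so the key drops out. Then M2 = (M1 ⊕ M2) ⊕ M1 over the first 15 bytes.
byte 0: (d7 XOR 36) XOR 6b = e1 XOR 6b = 8a
byte 1: (5a XOR 00) XOR 65 = 5a XOR 65 = 3f
byte 2: (c9 XOR 50) XOR 79 = 99 XOR 79 = e0
byte 3: (30 XOR ca) XOR 3d = fa XOR 3d = c7
byte 4: (c6 XOR 3a) XOR 30 = fc XOR 30 = cc
byte 5: (48 XOR e8) XOR 78 = a0 XOR 78 = d8
byte 6: (bb XOR 33) XOR 20 = 88 XOR 20 = a8
byte 7: (cb XOR 45) XOR 63 = 8e XOR 63 = ed
byte 8: (7d XOR b5) XOR 6f = c8 XOR 6f = a7
byte 9: (1b XOR c7) XOR 64 = dc XOR 64 = b8
byte 10: (6a XOR f7) XOR 65 = 9d XOR 65 = f8
byte 11: (0b XOR 86) XOR 20 = 8d XOR 20 = ad
byte 12: (a6 XOR fb) XOR 37 = 5d XOR 37 = 6a
byte 13: (bf XOR 74) XOR 20 = cb XOR 20 = eb
byte 14: (84 XOR ab) XOR 73 = 2f XOR 73 = 5c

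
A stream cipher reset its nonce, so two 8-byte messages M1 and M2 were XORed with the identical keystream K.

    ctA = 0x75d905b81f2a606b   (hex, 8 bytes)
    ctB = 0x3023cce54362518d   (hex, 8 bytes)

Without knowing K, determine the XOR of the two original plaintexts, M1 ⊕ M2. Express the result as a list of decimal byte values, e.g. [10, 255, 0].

ctA ⊕ ctB = (M1 ⊕ K) ⊕ (M2 ⊕ K) = M1 ⊕ M2 — the shared key cancels under XOR.
byte 0: 75 XOR 30 = 45
byte 1: d9 XOR 23 = fa
byte 2: 05 XOR cc = c9
byte 3: b8 XOR e5 = 5d
byte 4: 1f XOR 43 = 5c
byte 5: 2a XOR 62 = 48
byte 6: 60 XOR 51 = 31
byte 7: 6b XOR 8d = e6

[69, 250, 201, 93, 92, 72, 49, 230]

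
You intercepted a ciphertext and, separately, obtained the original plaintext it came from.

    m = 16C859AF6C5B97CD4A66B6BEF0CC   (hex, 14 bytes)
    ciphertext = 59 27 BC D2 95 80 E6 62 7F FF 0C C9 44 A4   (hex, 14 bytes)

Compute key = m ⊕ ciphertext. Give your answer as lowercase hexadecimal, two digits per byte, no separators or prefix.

4fefe57df9db71af3599ba77b468

Since ciphertext = m ⊕ key, XORing both sides with m gives key = m ⊕ ciphertext.
byte 0: 00010110 ^ 01011001 = 01001111
byte 1: 11001000 ^ 00100111 = 11101111
byte 2: 01011001 ^ 10111100 = 11100101
byte 3: 10101111 ^ 11010010 = 01111101
byte 4: 01101100 ^ 10010101 = 11111001
byte 5: 01011011 ^ 10000000 = 11011011
byte 6: 10010111 ^ 11100110 = 01110001
byte 7: 11001101 ^ 01100010 = 10101111
byte 8: 01001010 ^ 01111111 = 00110101
byte 9: 01100110 ^ 11111111 = 10011001
byte 10: 10110110 ^ 00001100 = 10111010
byte 11: 10111110 ^ 11001001 = 01110111
byte 12: 11110000 ^ 01000100 = 10110100
byte 13: 11001100 ^ 10100100 = 01101000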